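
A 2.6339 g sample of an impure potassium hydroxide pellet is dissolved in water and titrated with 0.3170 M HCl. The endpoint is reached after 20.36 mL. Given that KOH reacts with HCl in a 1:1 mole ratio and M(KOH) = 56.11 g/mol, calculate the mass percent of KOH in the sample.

13.7%

n(HCl) = 0.3170 x 0.02036 = 0.006454 mol.
n(KOH) = 0.006454 / 1 = 0.006454 mol.
mass of KOH = 0.006454 x 56.11 = 0.3621 g.
% purity = 0.3621 / 2.6339 x 100 = 13.7%.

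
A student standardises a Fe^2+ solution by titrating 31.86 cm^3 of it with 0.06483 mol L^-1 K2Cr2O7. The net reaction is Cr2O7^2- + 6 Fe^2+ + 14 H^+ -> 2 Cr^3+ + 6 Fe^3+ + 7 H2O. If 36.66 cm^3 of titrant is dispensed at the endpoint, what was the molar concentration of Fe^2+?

n(K2Cr2O7) = 0.06483 x 0.03666 = 0.002377 mol.
From the balanced equation, 1 mol K2Cr2O7 reacts with 6 mol Fe^2+, so n(Fe^2+) = 0.002377 x 6/1 = 0.01426 mol.
[Fe^2+] = 0.01426 / 0.03186 L = 0.448 M.

0.448 M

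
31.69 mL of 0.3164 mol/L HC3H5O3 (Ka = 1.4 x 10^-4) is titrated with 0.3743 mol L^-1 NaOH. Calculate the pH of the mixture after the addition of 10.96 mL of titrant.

Initial n(HC3H5O3) = 0.3164 x 0.03169 = 0.01003 mol.
n(NaOH) added = 0.3743 x 0.01096 = 0.004102 mol, converting that many moles of HC3H5O3 to C3H5O3-.
Remaining n(HC3H5O3) = 0.005924 mol; n(C3H5O3-) = 0.004102 mol.
By Henderson-Hasselbalch, pH = pKa + log([A^-]/[HA]) = 3.85 + log(0.004102/0.005924) = 3.85 + (-0.16) = 3.69.

3.69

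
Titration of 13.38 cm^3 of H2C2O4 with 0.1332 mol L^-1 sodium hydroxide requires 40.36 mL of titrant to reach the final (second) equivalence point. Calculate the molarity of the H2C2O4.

0.201 M

n(NaOH) = 0.1332 x 0.04036 = 0.005376 mol.
At the final (second) equivalence point, 2 mol OH^- react per mol H2C2O4, so n(H2C2O4) = 0.005376 / 2 = 0.002688 mol.
[H2C2O4] = 0.002688 / 0.01338 L = 0.201 M.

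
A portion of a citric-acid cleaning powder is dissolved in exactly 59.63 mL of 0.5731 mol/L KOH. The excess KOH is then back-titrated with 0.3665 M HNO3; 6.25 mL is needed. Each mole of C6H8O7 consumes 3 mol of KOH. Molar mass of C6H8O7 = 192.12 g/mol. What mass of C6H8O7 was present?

2.04 g

Total n(KOH) added = 0.5731 x 0.05963 = 0.03417 mol.
n(HNO3) used = 0.3665 x 0.006250 = 0.002291 mol, which equals the excess n(KOH).
So n(KOH) consumed by the sample = 0.03417 - 0.002291 = 0.03188 mol.
n(C6H8O7) = 0.03188 / 3 = 0.01063 mol.
mass = 0.01063 mol x 192.12 g/mol = 2.04 g.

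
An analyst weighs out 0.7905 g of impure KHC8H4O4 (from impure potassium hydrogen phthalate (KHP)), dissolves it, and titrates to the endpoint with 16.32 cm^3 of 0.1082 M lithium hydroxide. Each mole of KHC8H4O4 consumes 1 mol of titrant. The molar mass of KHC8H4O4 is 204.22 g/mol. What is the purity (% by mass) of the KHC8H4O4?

n(LiOH) = 0.1082 x 0.01632 = 0.001766 mol.
n(KHC8H4O4) = 0.001766 / 1 = 0.001766 mol.
mass of KHC8H4O4 = 0.001766 x 204.22 = 0.3606 g.
% purity = 0.3606 / 0.7905 x 100 = 45.6%.

45.6%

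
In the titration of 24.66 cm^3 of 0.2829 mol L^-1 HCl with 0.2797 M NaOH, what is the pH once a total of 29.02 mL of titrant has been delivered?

12.33

n(acid) = 0.2829 x 0.02466 = 0.006976 mol; n(NaOH) added = 0.2797 x 0.02902 = 0.008117 mol.
Base is in excess by 0.008117 - 0.006976 = 0.001141 mol in a total volume of 0.05368 L.
[OH^-] = 0.001141/0.05368 = 0.02125 M, so pOH = 1.67 and pH = 14.00 - 1.67 = 12.33.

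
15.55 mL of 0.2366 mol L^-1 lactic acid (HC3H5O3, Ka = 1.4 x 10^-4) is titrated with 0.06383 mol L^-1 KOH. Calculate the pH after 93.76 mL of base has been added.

12.32

n(acid) = 0.2366 x 0.01555 = 0.003679 mol; n(KOH) added = 0.06383 x 0.09376 = 0.005985 mol.
Base is in excess by 0.005985 - 0.003679 = 0.002306 mol in a total volume of 0.1093 L.
[OH^-] = 0.002306/0.1093 = 0.02109 M, so pOH = 1.68 and pH = 14.00 - 1.68 = 12.32.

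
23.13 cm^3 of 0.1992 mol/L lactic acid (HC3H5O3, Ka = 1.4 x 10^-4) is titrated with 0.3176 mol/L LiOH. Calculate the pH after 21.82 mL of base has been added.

n(acid) = 0.1992 x 0.02313 = 0.004607 mol; n(LiOH) added = 0.3176 x 0.02182 = 0.006930 mol.
Base is in excess by 0.006930 - 0.004607 = 0.002323 mol in a total volume of 0.04495 L.
[OH^-] = 0.002323/0.04495 = 0.05167 M, so pOH = 1.29 and pH = 14.00 - 1.29 = 12.71.

12.71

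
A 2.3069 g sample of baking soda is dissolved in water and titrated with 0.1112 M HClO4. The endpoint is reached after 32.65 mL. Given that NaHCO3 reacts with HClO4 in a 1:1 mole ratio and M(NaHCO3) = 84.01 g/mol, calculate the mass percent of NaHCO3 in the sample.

n(HClO4) = 0.1112 x 0.03265 = 0.003631 mol.
n(NaHCO3) = 0.003631 / 1 = 0.003631 mol.
mass of NaHCO3 = 0.003631 x 84.01 = 0.3050 g.
% purity = 0.3050 / 2.3069 x 100 = 13.2%.

13.2%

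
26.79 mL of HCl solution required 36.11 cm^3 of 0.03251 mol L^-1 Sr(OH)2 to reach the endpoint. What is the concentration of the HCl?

n(Sr(OH)2) delivered = 0.03251 x 0.03611 = 0.001174 mol.
The reaction is 2 HCl + 1 Sr(OH)2, so n(HCl) = 0.001174 x 2/1 = 0.002348 mol.
[HCl] = 0.002348 mol / 0.02679 L = 0.0876 M.

0.0876 M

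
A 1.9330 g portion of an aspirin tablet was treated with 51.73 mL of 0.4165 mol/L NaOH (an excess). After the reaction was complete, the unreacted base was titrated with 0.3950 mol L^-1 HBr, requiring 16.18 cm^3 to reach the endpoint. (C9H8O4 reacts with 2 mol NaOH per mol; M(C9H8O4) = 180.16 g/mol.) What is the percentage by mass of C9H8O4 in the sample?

Total n(NaOH) added = 0.4165 x 0.05173 = 0.02155 mol.
n(HBr) used = 0.3950 x 0.01618 = 0.006391 mol, which equals the excess n(NaOH).
So n(NaOH) consumed by the sample = 0.02155 - 0.006391 = 0.01515 mol.
n(C9H8O4) = 0.01515 / 2 = 0.007577 mol.
mass C9H8O4 = 0.007577 x 180.16 = 1.365 g, so %C9H8O4 = 1.365/1.9330 x 100 = 70.6%.

70.6%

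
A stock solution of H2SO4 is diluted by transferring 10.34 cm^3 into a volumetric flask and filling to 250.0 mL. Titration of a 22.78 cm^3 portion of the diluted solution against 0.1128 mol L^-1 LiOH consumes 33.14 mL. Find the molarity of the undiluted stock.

n(LiOH) = 0.1128 x 0.03314 = 0.003738 mol.
n(H2SO4) in the aliquot = 0.003738 x 1/2 = 0.001869 mol.
[diluted H2SO4] = 0.001869 / 0.02278 = 0.08205 M.
Dilution factor = 250.0/10.34 = 24.18, so [stock] = 0.08205 x 24.18 = 1.98 M.

1.98 M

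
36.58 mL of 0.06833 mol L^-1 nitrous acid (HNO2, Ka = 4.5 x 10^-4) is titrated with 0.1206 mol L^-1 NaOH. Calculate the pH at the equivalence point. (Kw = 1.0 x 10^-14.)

7.99

n(HNO2) = 0.06833 x 0.03658 = 0.002500 mol; V(NaOH) at equivalence = 0.002500/0.1206 = 0.02073 L.
At equivalence all the acid is converted to NO2-; total volume = 0.03658 + 0.02073 = 0.05731 L, so [NO2-] = 0.002500/0.05731 = 0.04362 M.
Kb = Kw/Ka = 1.0e-14 / 4.5 x 10^-4 = 2.22e-11.
[OH^-] = sqrt(Kb x [NO2-]) = sqrt(2.22e-11 x 0.04362) = 9.85e-7 M.
pOH = 6.01, so pH = 14.00 - 6.01 = 7.99.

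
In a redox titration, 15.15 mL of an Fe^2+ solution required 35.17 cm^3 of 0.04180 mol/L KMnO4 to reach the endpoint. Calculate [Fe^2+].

0.485 M

n(KMnO4) = 0.04180 x 0.03517 = 0.001470 mol.
From the balanced equation, 1 mol KMnO4 reacts with 5 mol Fe^2+, so n(Fe^2+) = 0.001470 x 5/1 = 0.007351 mol.
[Fe^2+] = 0.007351 / 0.01515 L = 0.485 M.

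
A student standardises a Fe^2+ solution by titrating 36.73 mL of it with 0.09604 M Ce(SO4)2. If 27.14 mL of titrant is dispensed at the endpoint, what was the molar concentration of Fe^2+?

0.0710 M

n(Ce(SO4)2) = 0.09604 x 0.02714 = 0.002607 mol.
From the balanced equation, 1 mol Ce(SO4)2 reacts with 1 mol Fe^2+, so n(Fe^2+) = 0.002607 x 1/1 = 0.002607 mol.
[Fe^2+] = 0.002607 / 0.03673 L = 0.0710 M.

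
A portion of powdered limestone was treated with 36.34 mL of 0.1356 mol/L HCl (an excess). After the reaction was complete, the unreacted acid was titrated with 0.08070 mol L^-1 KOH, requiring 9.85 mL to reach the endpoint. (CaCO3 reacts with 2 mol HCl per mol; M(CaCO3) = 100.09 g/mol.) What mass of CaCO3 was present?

Total n(HCl) added = 0.1356 x 0.03634 = 0.004928 mol.
n(KOH) used = 0.08070 x 0.009850 = 0.0007949 mol, which equals the excess n(HCl).
So n(HCl) consumed by the sample = 0.004928 - 0.0007949 = 0.004133 mol.
n(CaCO3) = 0.004133 / 2 = 0.002066 mol.
mass = 0.002066 mol x 100.09 g/mol = 0.207 g.

0.207 g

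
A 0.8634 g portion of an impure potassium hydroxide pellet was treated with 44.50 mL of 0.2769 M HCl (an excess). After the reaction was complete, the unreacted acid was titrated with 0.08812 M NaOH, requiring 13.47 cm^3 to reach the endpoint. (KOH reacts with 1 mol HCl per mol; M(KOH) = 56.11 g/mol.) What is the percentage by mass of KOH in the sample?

Total n(HCl) added = 0.2769 x 0.04450 = 0.01232 mol.
n(NaOH) used = 0.08812 x 0.01347 = 0.001187 mol, which equals the excess n(HCl).
So n(HCl) consumed by the sample = 0.01232 - 0.001187 = 0.01114 mol.
n(KOH) = 0.01114 / 1 = 0.01114 mol.
mass KOH = 0.01114 x 56.11 = 0.6248 g, so %KOH = 0.6248/0.8634 x 100 = 72.4%.

72.4%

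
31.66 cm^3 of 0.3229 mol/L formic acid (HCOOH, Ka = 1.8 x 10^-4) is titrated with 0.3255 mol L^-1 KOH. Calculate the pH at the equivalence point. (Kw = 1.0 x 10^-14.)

n(HCOOH) = 0.3229 x 0.03166 = 0.01022 mol; V(KOH) at equivalence = 0.01022/0.3255 = 0.03141 L.
At equivalence all the acid is converted to HCOO-; total volume = 0.03166 + 0.03141 = 0.06307 L, so [HCOO-] = 0.01022/0.06307 = 0.1621 M.
Kb = Kw/Ka = 1.0e-14 / 1.8 x 10^-4 = 5.56e-11.
[OH^-] = sqrt(Kb x [HCOO-]) = sqrt(5.56e-11 x 0.1621) = 3.00e-6 M.
pOH = 5.52, so pH = 14.00 - 5.52 = 8.48.

8.48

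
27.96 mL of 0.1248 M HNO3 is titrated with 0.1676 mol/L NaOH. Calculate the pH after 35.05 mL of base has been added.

12.58

n(acid) = 0.1248 x 0.02796 = 0.003489 mol; n(NaOH) added = 0.1676 x 0.03505 = 0.005874 mol.
Base is in excess by 0.005874 - 0.003489 = 0.002385 mol in a total volume of 0.06301 L.
[OH^-] = 0.002385/0.06301 = 0.03785 M, so pOH = 1.42 and pH = 14.00 - 1.42 = 12.58.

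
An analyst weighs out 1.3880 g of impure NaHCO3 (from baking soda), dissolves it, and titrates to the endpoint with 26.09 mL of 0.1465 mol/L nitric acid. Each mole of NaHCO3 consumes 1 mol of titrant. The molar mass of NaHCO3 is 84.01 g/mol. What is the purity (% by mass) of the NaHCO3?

23.1%

n(HNO3) = 0.1465 x 0.02609 = 0.003822 mol.
n(NaHCO3) = 0.003822 / 1 = 0.003822 mol.
mass of NaHCO3 = 0.003822 x 84.01 = 0.3211 g.
% purity = 0.3211 / 1.3880 x 100 = 23.1%.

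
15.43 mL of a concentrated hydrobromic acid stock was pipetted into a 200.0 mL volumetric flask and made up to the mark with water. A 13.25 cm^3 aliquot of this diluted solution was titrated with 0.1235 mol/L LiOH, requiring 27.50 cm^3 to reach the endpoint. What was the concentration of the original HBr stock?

3.32 M

n(LiOH) = 0.1235 x 0.02750 = 0.003396 mol.
n(HBr) in the aliquot = 0.003396 mol.
[diluted HBr] = 0.003396 / 0.01325 = 0.2563 M.
Dilution factor = 200.0/15.43 = 12.96, so [stock] = 0.2563 x 12.96 = 3.32 M.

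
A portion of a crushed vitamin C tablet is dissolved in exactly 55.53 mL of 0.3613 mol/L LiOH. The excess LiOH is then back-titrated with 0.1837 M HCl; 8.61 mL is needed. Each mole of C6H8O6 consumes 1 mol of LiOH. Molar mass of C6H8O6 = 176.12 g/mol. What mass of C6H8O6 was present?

Total n(LiOH) added = 0.3613 x 0.05553 = 0.02006 mol.
n(HCl) used = 0.1837 x 0.008610 = 0.001582 mol, which equals the excess n(LiOH).
So n(LiOH) consumed by the sample = 0.02006 - 0.001582 = 0.01848 mol.
n(C6H8O6) = 0.01848 / 1 = 0.01848 mol.
mass = 0.01848 mol x 176.12 g/mol = 3.25 g.

3.25 g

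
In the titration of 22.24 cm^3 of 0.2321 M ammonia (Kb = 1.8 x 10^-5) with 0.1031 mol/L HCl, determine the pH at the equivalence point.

n(NH3) = 0.2321 x 0.02224 = 0.005162 mol; V(HCl) at equivalence = 0.005162/0.1031 = 0.05007 L.
At equivalence the base is fully converted to NH4+; total volume = 0.07231 L, so [NH4+] = 0.005162/0.07231 = 0.07139 M.
Ka(NH4+) = Kw/Kb = 1.0e-14 / 1.8 x 10^-5 = 5.56e-10.
[H^+] = sqrt(Ka x [NH4+]) = sqrt(5.56e-10 x 0.07139) = 6.30e-6 M.
pH = -log(6.30e-6) = 5.20.

5.20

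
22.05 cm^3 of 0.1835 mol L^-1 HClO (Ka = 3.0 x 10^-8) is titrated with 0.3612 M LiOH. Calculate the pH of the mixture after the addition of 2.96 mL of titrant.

Initial n(HClO) = 0.1835 x 0.02205 = 0.004046 mol.
n(LiOH) added = 0.3612 x 0.002960 = 0.001069 mol, converting that many moles of HClO to ClO-.
Remaining n(HClO) = 0.002977 mol; n(ClO-) = 0.001069 mol.
By Henderson-Hasselbalch, pH = pKa + log([A^-]/[HA]) = 7.52 + log(0.001069/0.002977) = 7.52 + (-0.44) = 7.08.

7.08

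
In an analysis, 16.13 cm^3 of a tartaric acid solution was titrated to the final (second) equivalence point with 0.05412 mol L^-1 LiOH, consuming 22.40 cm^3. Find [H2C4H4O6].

0.0376 M

n(LiOH) = 0.05412 x 0.02240 = 0.001212 mol.
At the final (second) equivalence point, 2 mol OH^- react per mol H2C4H4O6, so n(H2C4H4O6) = 0.001212 / 2 = 0.0006061 mol.
[H2C4H4O6] = 0.0006061 / 0.01613 L = 0.0376 M.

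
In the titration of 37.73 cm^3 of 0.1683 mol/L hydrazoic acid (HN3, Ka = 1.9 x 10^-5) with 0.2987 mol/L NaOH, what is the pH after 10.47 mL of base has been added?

Initial n(HN3) = 0.1683 x 0.03773 = 0.006350 mol.
n(NaOH) added = 0.2987 x 0.01047 = 0.003127 mol, converting that many moles of HN3 to N3-.
Remaining n(HN3) = 0.003223 mol; n(N3-) = 0.003127 mol.
By Henderson-Hasselbalch, pH = pKa + log([A^-]/[HA]) = 4.72 + log(0.003127/0.003223) = 4.72 + (-0.01) = 4.71.

4.71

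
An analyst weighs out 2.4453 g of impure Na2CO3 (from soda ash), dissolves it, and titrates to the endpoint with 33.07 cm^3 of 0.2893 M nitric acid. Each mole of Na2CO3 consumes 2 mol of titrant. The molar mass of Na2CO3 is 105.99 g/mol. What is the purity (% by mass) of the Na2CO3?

20.7%

n(HNO3) = 0.2893 x 0.03307 = 0.009567 mol.
n(Na2CO3) = 0.009567 / 2 = 0.004784 mol.
mass of Na2CO3 = 0.004784 x 105.99 = 0.5070 g.
% purity = 0.5070 / 2.4453 x 100 = 20.7%.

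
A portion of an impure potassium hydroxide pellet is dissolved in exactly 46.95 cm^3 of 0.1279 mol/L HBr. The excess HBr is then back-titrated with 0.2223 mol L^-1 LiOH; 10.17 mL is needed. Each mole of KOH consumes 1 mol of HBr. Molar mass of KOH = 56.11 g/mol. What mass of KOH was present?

Total n(HBr) added = 0.1279 x 0.04695 = 0.006005 mol.
n(LiOH) used = 0.2223 x 0.01017 = 0.002261 mol, which equals the excess n(HBr).
So n(HBr) consumed by the sample = 0.006005 - 0.002261 = 0.003744 mol.
n(KOH) = 0.003744 / 1 = 0.003744 mol.
mass = 0.003744 mol x 56.11 g/mol = 0.210 g.

0.210 g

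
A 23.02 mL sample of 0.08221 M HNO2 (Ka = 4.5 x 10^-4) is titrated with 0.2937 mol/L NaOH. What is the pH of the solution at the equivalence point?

8.08

n(HNO2) = 0.08221 x 0.02302 = 0.001892 mol; V(NaOH) at equivalence = 0.001892/0.2937 = 0.006444 L.
At equivalence all the acid is converted to NO2-; total volume = 0.02302 + 0.006444 = 0.02946 L, so [NO2-] = 0.001892/0.02946 = 0.06423 M.
Kb = Kw/Ka = 1.0e-14 / 4.5 x 10^-4 = 2.22e-11.
[OH^-] = sqrt(Kb x [NO2-]) = sqrt(2.22e-11 x 0.06423) = 1.19e-6 M.
pOH = 5.92, so pH = 14.00 - 5.92 = 8.08.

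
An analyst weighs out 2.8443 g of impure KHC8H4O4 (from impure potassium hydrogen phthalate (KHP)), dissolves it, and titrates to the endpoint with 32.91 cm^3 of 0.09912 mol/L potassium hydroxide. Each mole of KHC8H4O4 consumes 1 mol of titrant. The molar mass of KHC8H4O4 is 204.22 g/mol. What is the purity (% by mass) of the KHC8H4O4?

23.4%

n(KOH) = 0.09912 x 0.03291 = 0.003262 mol.
n(KHC8H4O4) = 0.003262 / 1 = 0.003262 mol.
mass of KHC8H4O4 = 0.003262 x 204.22 = 0.6662 g.
% purity = 0.6662 / 2.8443 x 100 = 23.4%.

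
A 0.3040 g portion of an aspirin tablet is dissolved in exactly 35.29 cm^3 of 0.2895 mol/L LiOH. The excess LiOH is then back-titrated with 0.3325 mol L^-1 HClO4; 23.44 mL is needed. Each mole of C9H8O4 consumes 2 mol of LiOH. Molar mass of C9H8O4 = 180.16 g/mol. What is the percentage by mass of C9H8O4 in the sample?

71.8%

Total n(LiOH) added = 0.2895 x 0.03529 = 0.01022 mol.
n(HClO4) used = 0.3325 x 0.02344 = 0.007794 mol, which equals the excess n(LiOH).
So n(LiOH) consumed by the sample = 0.01022 - 0.007794 = 0.002423 mol.
n(C9H8O4) = 0.002423 / 2 = 0.001211 mol.
mass C9H8O4 = 0.001211 x 180.16 = 0.2182 g, so %C9H8O4 = 0.2182/0.3040 x 100 = 71.8%.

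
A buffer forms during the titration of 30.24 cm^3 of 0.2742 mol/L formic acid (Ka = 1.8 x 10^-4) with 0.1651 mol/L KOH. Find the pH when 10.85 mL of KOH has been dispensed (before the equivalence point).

Initial n(HCOOH) = 0.2742 x 0.03024 = 0.008292 mol.
n(KOH) added = 0.1651 x 0.01085 = 0.001791 mol, converting that many moles of HCOOH to HCOO-.
Remaining n(HCOOH) = 0.006500 mol; n(HCOO-) = 0.001791 mol.
By Henderson-Hasselbalch, pH = pKa + log([A^-]/[HA]) = 3.74 + log(0.001791/0.006500) = 3.74 + (-0.56) = 3.18.

3.18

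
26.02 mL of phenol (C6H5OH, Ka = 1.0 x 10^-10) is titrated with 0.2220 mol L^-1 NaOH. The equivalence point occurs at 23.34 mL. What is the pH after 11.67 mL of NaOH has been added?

10.00

11.67 mL is exactly half the equivalence volume (23.34/2), i.e. the half-equivalence point.
There, n(HA) = n(A^-), so pH = pKa = -log(1.0 x 10^-10) = 10.00.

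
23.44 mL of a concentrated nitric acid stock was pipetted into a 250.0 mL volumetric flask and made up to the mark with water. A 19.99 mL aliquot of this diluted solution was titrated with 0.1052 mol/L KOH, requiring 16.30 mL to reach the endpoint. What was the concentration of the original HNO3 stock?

0.915 M

n(KOH) = 0.1052 x 0.01630 = 0.001715 mol.
n(HNO3) in the aliquot = 0.001715 mol.
[diluted HNO3] = 0.001715 / 0.01999 = 0.08578 M.
Dilution factor = 250.0/23.44 = 10.67, so [stock] = 0.08578 x 10.67 = 0.915 M.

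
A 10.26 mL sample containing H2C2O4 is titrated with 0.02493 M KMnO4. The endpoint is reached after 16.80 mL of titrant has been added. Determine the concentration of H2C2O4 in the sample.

n(KMnO4) = 0.02493 x 0.01680 = 0.0004188 mol.
From the balanced equation, 2 mol KMnO4 reacts with 5 mol H2C2O4, so n(H2C2O4) = 0.0004188 x 5/2 = 0.001047 mol.
[H2C2O4] = 0.001047 / 0.01026 L = 0.102 M.

0.102 M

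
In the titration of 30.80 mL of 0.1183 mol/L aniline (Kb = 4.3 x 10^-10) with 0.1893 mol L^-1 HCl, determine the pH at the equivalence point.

n(C6H5NH2) = 0.1183 x 0.03080 = 0.003644 mol; V(HCl) at equivalence = 0.003644/0.1893 = 0.01925 L.
At equivalence the base is fully converted to C6H5NH3+; total volume = 0.05005 L, so [C6H5NH3+] = 0.003644/0.05005 = 0.07280 M.
Ka(C6H5NH3+) = Kw/Kb = 1.0e-14 / 4.3 x 10^-10 = 2.33e-5.
[H^+] = sqrt(Ka x [C6H5NH3+]) = sqrt(2.33e-5 x 0.07280) = 0.00130 M.
pH = -log(0.00130) = 2.89.

2.89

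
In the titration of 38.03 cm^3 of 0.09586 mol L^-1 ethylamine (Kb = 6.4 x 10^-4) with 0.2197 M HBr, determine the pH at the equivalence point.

5.99

n(C2H5NH2) = 0.09586 x 0.03803 = 0.003646 mol; V(HBr) at equivalence = 0.003646/0.2197 = 0.01659 L.
At equivalence the base is fully converted to C2H5NH3+; total volume = 0.05462 L, so [C2H5NH3+] = 0.003646/0.05462 = 0.06674 M.
Ka(C2H5NH3+) = Kw/Kb = 1.0e-14 / 6.4 x 10^-4 = 1.56e-11.
[H^+] = sqrt(Ka x [C2H5NH3+]) = sqrt(1.56e-11 x 0.06674) = 1.02e-6 M.
pH = -log(1.02e-6) = 5.99.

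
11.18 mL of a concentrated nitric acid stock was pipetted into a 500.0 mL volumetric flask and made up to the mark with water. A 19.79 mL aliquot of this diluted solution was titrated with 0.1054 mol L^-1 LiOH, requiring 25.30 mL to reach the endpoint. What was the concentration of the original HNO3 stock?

6.03 M

n(LiOH) = 0.1054 x 0.02530 = 0.002667 mol.
n(HNO3) in the aliquot = 0.002667 mol.
[diluted HNO3] = 0.002667 / 0.01979 = 0.1347 M.
Dilution factor = 500.0/11.18 = 44.72, so [stock] = 0.1347 x 44.72 = 6.03 M.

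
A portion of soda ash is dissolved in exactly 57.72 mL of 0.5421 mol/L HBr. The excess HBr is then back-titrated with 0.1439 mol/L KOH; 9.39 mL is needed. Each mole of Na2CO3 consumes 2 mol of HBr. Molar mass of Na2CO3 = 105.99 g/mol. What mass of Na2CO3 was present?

Total n(HBr) added = 0.5421 x 0.05772 = 0.03129 mol.
n(KOH) used = 0.1439 x 0.009390 = 0.001351 mol, which equals the excess n(HBr).
So n(HBr) consumed by the sample = 0.03129 - 0.001351 = 0.02994 mol.
n(Na2CO3) = 0.02994 / 2 = 0.01497 mol.
mass = 0.01497 mol x 105.99 g/mol = 1.59 g.

1.59 g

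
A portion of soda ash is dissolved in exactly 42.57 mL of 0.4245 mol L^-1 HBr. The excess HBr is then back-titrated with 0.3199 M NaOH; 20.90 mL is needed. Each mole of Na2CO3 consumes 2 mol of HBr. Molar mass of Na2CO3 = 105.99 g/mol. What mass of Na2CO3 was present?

Total n(HBr) added = 0.4245 x 0.04257 = 0.01807 mol.
n(NaOH) used = 0.3199 x 0.02090 = 0.006686 mol, which equals the excess n(HBr).
So n(HBr) consumed by the sample = 0.01807 - 0.006686 = 0.01139 mol.
n(Na2CO3) = 0.01139 / 2 = 0.005693 mol.
mass = 0.005693 mol x 105.99 g/mol = 0.603 g.

0.603 g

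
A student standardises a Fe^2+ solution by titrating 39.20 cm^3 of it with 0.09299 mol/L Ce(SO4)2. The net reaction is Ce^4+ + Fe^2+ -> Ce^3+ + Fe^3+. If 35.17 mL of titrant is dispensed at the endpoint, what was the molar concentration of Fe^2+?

0.0834 M

n(Ce(SO4)2) = 0.09299 x 0.03517 = 0.003270 mol.
From the balanced equation, 1 mol Ce(SO4)2 reacts with 1 mol Fe^2+, so n(Fe^2+) = 0.003270 x 1/1 = 0.003270 mol.
[Fe^2+] = 0.003270 / 0.03920 L = 0.0834 M.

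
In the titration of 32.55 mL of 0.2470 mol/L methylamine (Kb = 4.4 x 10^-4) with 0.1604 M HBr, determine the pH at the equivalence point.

5.83

n(CH3NH2) = 0.2470 x 0.03255 = 0.008040 mol; V(HBr) at equivalence = 0.008040/0.1604 = 0.05012 L.
At equivalence the base is fully converted to CH3NH3+; total volume = 0.08267 L, so [CH3NH3+] = 0.008040/0.08267 = 0.09725 M.
Ka(CH3NH3+) = Kw/Kb = 1.0e-14 / 4.4 x 10^-4 = 2.27e-11.
[H^+] = sqrt(Ka x [CH3NH3+]) = sqrt(2.27e-11 x 0.09725) = 1.49e-6 M.
pH = -log(1.49e-6) = 5.83.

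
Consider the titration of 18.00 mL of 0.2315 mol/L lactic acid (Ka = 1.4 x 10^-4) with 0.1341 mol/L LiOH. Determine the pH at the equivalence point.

8.39

n(HC3H5O3) = 0.2315 x 0.01800 = 0.004167 mol; V(LiOH) at equivalence = 0.004167/0.1341 = 0.03107 L.
At equivalence all the acid is converted to C3H5O3-; total volume = 0.01800 + 0.03107 = 0.04907 L, so [C3H5O3-] = 0.004167/0.04907 = 0.08491 M.
Kb = Kw/Ka = 1.0e-14 / 1.4 x 10^-4 = 7.14e-11.
[OH^-] = sqrt(Kb x [C3H5O3-]) = sqrt(7.14e-11 x 0.08491) = 2.46e-6 M.
pOH = 5.61, so pH = 14.00 - 5.61 = 8.39.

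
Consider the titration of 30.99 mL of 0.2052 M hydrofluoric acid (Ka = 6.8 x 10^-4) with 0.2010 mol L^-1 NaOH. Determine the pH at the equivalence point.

8.09

n(HF) = 0.2052 x 0.03099 = 0.006359 mol; V(NaOH) at equivalence = 0.006359/0.2010 = 0.03164 L.
At equivalence all the acid is converted to F-; total volume = 0.03099 + 0.03164 = 0.06263 L, so [F-] = 0.006359/0.06263 = 0.1015 M.
Kb = Kw/Ka = 1.0e-14 / 6.8 x 10^-4 = 1.47e-11.
[OH^-] = sqrt(Kb x [F-]) = sqrt(1.47e-11 x 0.1015) = 1.22e-6 M.
pOH = 5.91, so pH = 14.00 - 5.91 = 8.09.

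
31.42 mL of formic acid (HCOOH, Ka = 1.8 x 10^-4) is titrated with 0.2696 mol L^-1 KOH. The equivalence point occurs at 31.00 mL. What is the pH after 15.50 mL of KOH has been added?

15.50 mL is exactly half the equivalence volume (31.00/2), i.e. the half-equivalence point.
There, n(HA) = n(A^-), so pH = pKa = -log(1.8 x 10^-4) = 3.74.

3.74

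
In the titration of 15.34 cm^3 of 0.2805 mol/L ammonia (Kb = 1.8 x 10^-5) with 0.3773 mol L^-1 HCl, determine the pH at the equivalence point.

5.02

n(NH3) = 0.2805 x 0.01534 = 0.004303 mol; V(HCl) at equivalence = 0.004303/0.3773 = 0.01140 L.
At equivalence the base is fully converted to NH4+; total volume = 0.02674 L, so [NH4+] = 0.004303/0.02674 = 0.1609 M.
Ka(NH4+) = Kw/Kb = 1.0e-14 / 1.8 x 10^-5 = 5.56e-10.
[H^+] = sqrt(Ka x [NH4+]) = sqrt(5.56e-10 x 0.1609) = 9.45e-6 M.
pH = -log(9.45e-6) = 5.02.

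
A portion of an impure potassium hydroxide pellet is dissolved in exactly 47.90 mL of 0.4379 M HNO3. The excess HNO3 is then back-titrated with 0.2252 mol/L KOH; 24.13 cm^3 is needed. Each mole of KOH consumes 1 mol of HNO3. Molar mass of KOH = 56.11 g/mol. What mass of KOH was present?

Total n(HNO3) added = 0.4379 x 0.04790 = 0.02098 mol.
n(KOH) used = 0.2252 x 0.02413 = 0.005434 mol, which equals the excess n(HNO3).
So n(HNO3) consumed by the sample = 0.02098 - 0.005434 = 0.01554 mol.
n(KOH) = 0.01554 / 1 = 0.01554 mol.
mass = 0.01554 mol x 56.11 g/mol = 0.872 g.

0.872 g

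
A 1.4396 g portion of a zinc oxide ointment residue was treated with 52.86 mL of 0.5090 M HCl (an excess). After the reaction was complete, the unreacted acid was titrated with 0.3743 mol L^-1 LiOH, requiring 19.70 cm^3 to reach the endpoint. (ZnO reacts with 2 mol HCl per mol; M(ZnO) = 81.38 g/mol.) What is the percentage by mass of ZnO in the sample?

Total n(HCl) added = 0.5090 x 0.05286 = 0.02691 mol.
n(LiOH) used = 0.3743 x 0.01970 = 0.007374 mol, which equals the excess n(HCl).
So n(HCl) consumed by the sample = 0.02691 - 0.007374 = 0.01953 mol.
n(ZnO) = 0.01953 / 2 = 0.009766 mol.
mass ZnO = 0.009766 x 81.38 = 0.7948 g, so %ZnO = 0.7948/1.4396 x 100 = 55.2%.

55.2%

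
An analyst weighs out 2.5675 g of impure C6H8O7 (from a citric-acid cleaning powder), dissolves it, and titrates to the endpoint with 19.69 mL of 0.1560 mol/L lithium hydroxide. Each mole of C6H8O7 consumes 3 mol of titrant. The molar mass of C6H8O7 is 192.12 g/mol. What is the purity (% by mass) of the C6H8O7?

n(LiOH) = 0.1560 x 0.01969 = 0.003072 mol.
n(C6H8O7) = 0.003072 / 3 = 0.001024 mol.
mass of C6H8O7 = 0.001024 x 192.12 = 0.1967 g.
% purity = 0.1967 / 2.5675 x 100 = 7.66%.

7.66%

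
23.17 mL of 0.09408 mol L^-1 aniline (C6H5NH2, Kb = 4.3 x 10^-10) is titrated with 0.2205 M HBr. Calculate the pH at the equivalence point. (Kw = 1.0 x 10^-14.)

2.91

n(C6H5NH2) = 0.09408 x 0.02317 = 0.002180 mol; V(HBr) at equivalence = 0.002180/0.2205 = 0.009886 L.
At equivalence the base is fully converted to C6H5NH3+; total volume = 0.03306 L, so [C6H5NH3+] = 0.002180/0.03306 = 0.06594 M.
Ka(C6H5NH3+) = Kw/Kb = 1.0e-14 / 4.3 x 10^-10 = 2.33e-5.
[H^+] = sqrt(Ka x [C6H5NH3+]) = sqrt(2.33e-5 x 0.06594) = 0.00124 M.
pH = -log(0.00124) = 2.91.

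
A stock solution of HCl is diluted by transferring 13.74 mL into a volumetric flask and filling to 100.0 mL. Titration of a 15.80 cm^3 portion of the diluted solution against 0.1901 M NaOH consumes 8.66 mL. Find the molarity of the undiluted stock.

n(NaOH) = 0.1901 x 0.008660 = 0.001646 mol.
n(HCl) in the aliquot = 0.001646 mol.
[diluted HCl] = 0.001646 / 0.01580 = 0.1042 M.
Dilution factor = 100.0/13.74 = 7.278, so [stock] = 0.1042 x 7.278 = 0.758 M.

0.758 M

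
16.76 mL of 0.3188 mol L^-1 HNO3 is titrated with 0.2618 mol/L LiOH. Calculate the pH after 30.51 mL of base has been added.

n(acid) = 0.3188 x 0.01676 = 0.005343 mol; n(LiOH) added = 0.2618 x 0.03051 = 0.007988 mol.
Base is in excess by 0.007988 - 0.005343 = 0.002644 mol in a total volume of 0.04727 L.
[OH^-] = 0.002644/0.04727 = 0.05594 M, so pOH = 1.25 and pH = 14.00 - 1.25 = 12.75.

12.75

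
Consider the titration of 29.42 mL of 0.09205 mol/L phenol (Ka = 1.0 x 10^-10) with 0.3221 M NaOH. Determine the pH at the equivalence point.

11.43

n(C6H5OH) = 0.09205 x 0.02942 = 0.002708 mol; V(NaOH) at equivalence = 0.002708/0.3221 = 0.008408 L.
At equivalence all the acid is converted to C6H5O-; total volume = 0.02942 + 0.008408 = 0.03783 L, so [C6H5O-] = 0.002708/0.03783 = 0.07159 M.
Kb = Kw/Ka = 1.0e-14 / 1.0 x 10^-10 = 0.000100.
[OH^-] = sqrt(Kb x [C6H5O-]) = sqrt(0.000100 x 0.07159) = 0.00268 M.
pOH = 2.57, so pH = 14.00 - 2.57 = 11.43.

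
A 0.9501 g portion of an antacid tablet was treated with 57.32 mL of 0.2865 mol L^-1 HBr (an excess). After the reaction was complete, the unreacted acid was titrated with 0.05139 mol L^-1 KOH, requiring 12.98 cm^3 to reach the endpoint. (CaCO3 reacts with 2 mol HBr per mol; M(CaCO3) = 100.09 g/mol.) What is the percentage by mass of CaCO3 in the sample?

83.0%

Total n(HBr) added = 0.2865 x 0.05732 = 0.01642 mol.
n(KOH) used = 0.05139 x 0.01298 = 0.0006670 mol, which equals the excess n(HBr).
So n(HBr) consumed by the sample = 0.01642 - 0.0006670 = 0.01576 mol.
n(CaCO3) = 0.01576 / 2 = 0.007878 mol.
mass CaCO3 = 0.007878 x 100.09 = 0.7885 g, so %CaCO3 = 0.7885/0.9501 x 100 = 83.0%.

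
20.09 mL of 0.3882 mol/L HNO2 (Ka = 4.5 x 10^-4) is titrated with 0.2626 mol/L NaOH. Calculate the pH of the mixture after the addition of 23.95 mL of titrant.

Initial n(HNO2) = 0.3882 x 0.02009 = 0.007799 mol.
n(NaOH) added = 0.2626 x 0.02395 = 0.006289 mol, converting that many moles of HNO2 to NO2-.
Remaining n(HNO2) = 0.001510 mol; n(NO2-) = 0.006289 mol.
By Henderson-Hasselbalch, pH = pKa + log([A^-]/[HA]) = 3.35 + log(0.006289/0.001510) = 3.35 + (+0.62) = 3.97.

3.97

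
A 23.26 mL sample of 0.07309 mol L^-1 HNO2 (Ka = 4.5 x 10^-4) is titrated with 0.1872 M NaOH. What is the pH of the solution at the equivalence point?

n(HNO2) = 0.07309 x 0.02326 = 0.001700 mol; V(NaOH) at equivalence = 0.001700/0.1872 = 0.009082 L.
At equivalence all the acid is converted to NO2-; total volume = 0.02326 + 0.009082 = 0.03234 L, so [NO2-] = 0.001700/0.03234 = 0.05257 M.
Kb = Kw/Ka = 1.0e-14 / 4.5 x 10^-4 = 2.22e-11.
[OH^-] = sqrt(Kb x [NO2-]) = sqrt(2.22e-11 x 0.05257) = 1.08e-6 M.
pOH = 5.97, so pH = 14.00 - 5.97 = 8.03.

8.03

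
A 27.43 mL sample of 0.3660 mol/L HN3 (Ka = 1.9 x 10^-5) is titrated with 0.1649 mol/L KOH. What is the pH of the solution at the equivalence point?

8.89

n(HN3) = 0.3660 x 0.02743 = 0.01004 mol; V(KOH) at equivalence = 0.01004/0.1649 = 0.06088 L.
At equivalence all the acid is converted to N3-; total volume = 0.02743 + 0.06088 = 0.08831 L, so [N3-] = 0.01004/0.08831 = 0.1137 M.
Kb = Kw/Ka = 1.0e-14 / 1.9 x 10^-5 = 5.26e-10.
[OH^-] = sqrt(Kb x [N3-]) = sqrt(5.26e-10 x 0.1137) = 7.74e-6 M.
pOH = 5.11, so pH = 14.00 - 5.11 = 8.89.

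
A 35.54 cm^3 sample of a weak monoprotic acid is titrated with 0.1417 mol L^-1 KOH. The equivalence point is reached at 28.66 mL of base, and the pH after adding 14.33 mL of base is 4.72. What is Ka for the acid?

14.33 mL is half of the equivalence volume, so this is the half-equivalence point where [HA] = [A^-].
At half-equivalence pH = pKa, so pKa = 4.72.
Ka = 10^(-4.72) = 1.9 x 10^-5.

1.9 x 10^-5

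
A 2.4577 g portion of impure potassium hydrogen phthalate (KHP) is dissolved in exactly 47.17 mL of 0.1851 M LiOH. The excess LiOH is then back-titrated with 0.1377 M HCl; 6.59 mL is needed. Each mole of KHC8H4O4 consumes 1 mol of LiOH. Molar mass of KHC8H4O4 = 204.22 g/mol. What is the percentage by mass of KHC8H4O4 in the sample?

65.0%

Total n(LiOH) added = 0.1851 x 0.04717 = 0.008731 mol.
n(HCl) used = 0.1377 x 0.006590 = 0.0009074 mol, which equals the excess n(LiOH).
So n(LiOH) consumed by the sample = 0.008731 - 0.0009074 = 0.007824 mol.
n(KHC8H4O4) = 0.007824 / 1 = 0.007824 mol.
mass KHC8H4O4 = 0.007824 x 204.22 = 1.598 g, so %KHC8H4O4 = 1.598/2.4577 x 100 = 65.0%.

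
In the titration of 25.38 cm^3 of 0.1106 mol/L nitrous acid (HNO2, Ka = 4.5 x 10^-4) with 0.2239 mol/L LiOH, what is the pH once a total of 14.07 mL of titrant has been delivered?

n(acid) = 0.1106 x 0.02538 = 0.002807 mol; n(LiOH) added = 0.2239 x 0.01407 = 0.003150 mol.
Base is in excess by 0.003150 - 0.002807 = 0.0003432 mol in a total volume of 0.03945 L.
[OH^-] = 0.0003432/0.03945 = 0.008701 M, so pOH = 2.06 and pH = 14.00 - 2.06 = 11.94.

11.94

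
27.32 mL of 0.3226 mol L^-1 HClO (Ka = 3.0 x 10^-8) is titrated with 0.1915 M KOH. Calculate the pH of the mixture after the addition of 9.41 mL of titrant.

Initial n(HClO) = 0.3226 x 0.02732 = 0.008813 mol.
n(KOH) added = 0.1915 x 0.009410 = 0.001802 mol, converting that many moles of HClO to ClO-.
Remaining n(HClO) = 0.007011 mol; n(ClO-) = 0.001802 mol.
By Henderson-Hasselbalch, pH = pKa + log([A^-]/[HA]) = 7.52 + log(0.001802/0.007011) = 7.52 + (-0.59) = 6.93.

6.93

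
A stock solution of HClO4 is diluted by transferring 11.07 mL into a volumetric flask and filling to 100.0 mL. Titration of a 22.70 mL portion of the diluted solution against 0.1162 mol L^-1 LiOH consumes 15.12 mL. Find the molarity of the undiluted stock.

0.699 M

n(LiOH) = 0.1162 x 0.01512 = 0.001757 mol.
n(HClO4) in the aliquot = 0.001757 mol.
[diluted HClO4] = 0.001757 / 0.02270 = 0.07740 M.
Dilution factor = 100.0/11.07 = 9.033, so [stock] = 0.07740 x 9.033 = 0.699 M.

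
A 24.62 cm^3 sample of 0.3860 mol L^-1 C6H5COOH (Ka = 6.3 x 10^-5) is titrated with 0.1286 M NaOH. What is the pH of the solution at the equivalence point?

n(C6H5COOH) = 0.3860 x 0.02462 = 0.009503 mol; V(NaOH) at equivalence = 0.009503/0.1286 = 0.07390 L.
At equivalence all the acid is converted to C6H5COO-; total volume = 0.02462 + 0.07390 = 0.09852 L, so [C6H5COO-] = 0.009503/0.09852 = 0.09646 M.
Kb = Kw/Ka = 1.0e-14 / 6.3 x 10^-5 = 1.59e-10.
[OH^-] = sqrt(Kb x [C6H5COO-]) = sqrt(1.59e-10 x 0.09646) = 3.91e-6 M.
pOH = 5.41, so pH = 14.00 - 5.41 = 8.59.

8.59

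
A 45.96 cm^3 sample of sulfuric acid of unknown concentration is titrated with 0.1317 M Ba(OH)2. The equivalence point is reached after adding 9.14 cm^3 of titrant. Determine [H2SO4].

0.0262 M

n(Ba(OH)2) delivered = 0.1317 x 0.009140 = 0.001204 mol.
For a 1:1 reaction, n(H2SO4) = 0.001204 mol.
[H2SO4] = 0.001204 mol / 0.04596 L = 0.0262 M.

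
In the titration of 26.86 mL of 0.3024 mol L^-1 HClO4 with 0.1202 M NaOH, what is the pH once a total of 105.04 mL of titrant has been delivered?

n(acid) = 0.3024 x 0.02686 = 0.008122 mol; n(NaOH) added = 0.1202 x 0.1050 = 0.01263 mol.
Base is in excess by 0.01263 - 0.008122 = 0.004503 mol in a total volume of 0.1319 L.
[OH^-] = 0.004503/0.1319 = 0.03414 M, so pOH = 1.47 and pH = 14.00 - 1.47 = 12.53.

12.53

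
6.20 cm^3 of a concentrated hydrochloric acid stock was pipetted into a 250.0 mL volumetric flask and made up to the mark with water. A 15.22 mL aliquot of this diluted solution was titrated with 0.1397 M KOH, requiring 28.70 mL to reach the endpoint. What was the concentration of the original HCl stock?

10.6 M

n(KOH) = 0.1397 x 0.02870 = 0.004009 mol.
n(HCl) in the aliquot = 0.004009 mol.
[diluted HCl] = 0.004009 / 0.01522 = 0.2634 M.
Dilution factor = 250.0/6.200 = 40.32, so [stock] = 0.2634 x 40.32 = 10.6 M.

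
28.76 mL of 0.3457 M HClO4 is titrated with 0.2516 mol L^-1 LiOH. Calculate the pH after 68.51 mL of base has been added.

12.88

n(acid) = 0.3457 x 0.02876 = 0.009942 mol; n(LiOH) added = 0.2516 x 0.06851 = 0.01724 mol.
Base is in excess by 0.01724 - 0.009942 = 0.007295 mol in a total volume of 0.09727 L.
[OH^-] = 0.007295/0.09727 = 0.07500 M, so pOH = 1.12 and pH = 14.00 - 1.12 = 12.88.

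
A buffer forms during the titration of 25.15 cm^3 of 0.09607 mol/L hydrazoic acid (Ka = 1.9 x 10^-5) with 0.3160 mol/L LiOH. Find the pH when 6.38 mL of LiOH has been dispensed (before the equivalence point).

Initial n(HN3) = 0.09607 x 0.02515 = 0.002416 mol.
n(LiOH) added = 0.3160 x 0.006380 = 0.002016 mol, converting that many moles of HN3 to N3-.
Remaining n(HN3) = 0.0004001 mol; n(N3-) = 0.002016 mol.
By Henderson-Hasselbalch, pH = pKa + log([A^-]/[HA]) = 4.72 + log(0.002016/0.0004001) = 4.72 + (+0.70) = 5.42.

5.42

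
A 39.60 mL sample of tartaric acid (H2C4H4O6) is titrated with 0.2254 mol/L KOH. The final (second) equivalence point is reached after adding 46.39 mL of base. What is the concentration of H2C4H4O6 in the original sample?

n(KOH) = 0.2254 x 0.04639 = 0.01046 mol.
At the final (second) equivalence point, 2 mol OH^- react per mol H2C4H4O6, so n(H2C4H4O6) = 0.01046 / 2 = 0.005228 mol.
[H2C4H4O6] = 0.005228 / 0.03960 L = 0.132 M.

0.132 M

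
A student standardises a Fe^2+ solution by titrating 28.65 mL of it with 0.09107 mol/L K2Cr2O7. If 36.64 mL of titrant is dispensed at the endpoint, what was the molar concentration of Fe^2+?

n(K2Cr2O7) = 0.09107 x 0.03664 = 0.003337 mol.
From the balanced equation, 1 mol K2Cr2O7 reacts with 6 mol Fe^2+, so n(Fe^2+) = 0.003337 x 6/1 = 0.02002 mol.
[Fe^2+] = 0.02002 / 0.02865 L = 0.699 M.

0.699 M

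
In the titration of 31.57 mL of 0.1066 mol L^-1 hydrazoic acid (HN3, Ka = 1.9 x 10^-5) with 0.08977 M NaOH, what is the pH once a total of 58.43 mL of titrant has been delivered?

12.32

n(acid) = 0.1066 x 0.03157 = 0.003365 mol; n(NaOH) added = 0.08977 x 0.05843 = 0.005245 mol.
Base is in excess by 0.005245 - 0.003365 = 0.001880 mol in a total volume of 0.09000 L.
[OH^-] = 0.001880/0.09000 = 0.02089 M, so pOH = 1.68 and pH = 14.00 - 1.68 = 12.32.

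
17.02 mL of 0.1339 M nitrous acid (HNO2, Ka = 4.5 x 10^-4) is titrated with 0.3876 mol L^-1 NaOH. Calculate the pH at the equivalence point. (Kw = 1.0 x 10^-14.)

n(HNO2) = 0.1339 x 0.01702 = 0.002279 mol; V(NaOH) at equivalence = 0.002279/0.3876 = 0.005880 L.
At equivalence all the acid is converted to NO2-; total volume = 0.01702 + 0.005880 = 0.02290 L, so [NO2-] = 0.002279/0.02290 = 0.09952 M.
Kb = Kw/Ka = 1.0e-14 / 4.5 x 10^-4 = 2.22e-11.
[OH^-] = sqrt(Kb x [NO2-]) = sqrt(2.22e-11 x 0.09952) = 1.49e-6 M.
pOH = 5.83, so pH = 14.00 - 5.83 = 8.17.

8.17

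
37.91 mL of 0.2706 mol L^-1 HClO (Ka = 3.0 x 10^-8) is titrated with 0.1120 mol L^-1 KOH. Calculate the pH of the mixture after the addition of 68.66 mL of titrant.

Initial n(HClO) = 0.2706 x 0.03791 = 0.01026 mol.
n(KOH) added = 0.1120 x 0.06866 = 0.007690 mol, converting that many moles of HClO to ClO-.
Remaining n(HClO) = 0.002569 mol; n(ClO-) = 0.007690 mol.
By Henderson-Hasselbalch, pH = pKa + log([A^-]/[HA]) = 7.52 + log(0.007690/0.002569) = 7.52 + (+0.48) = 8.00.

8.00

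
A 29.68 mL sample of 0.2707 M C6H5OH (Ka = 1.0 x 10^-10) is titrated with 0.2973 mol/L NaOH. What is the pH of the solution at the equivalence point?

n(C6H5OH) = 0.2707 x 0.02968 = 0.008034 mol; V(NaOH) at equivalence = 0.008034/0.2973 = 0.02702 L.
At equivalence all the acid is converted to C6H5O-; total volume = 0.02968 + 0.02702 = 0.05670 L, so [C6H5O-] = 0.008034/0.05670 = 0.1417 M.
Kb = Kw/Ka = 1.0e-14 / 1.0 x 10^-10 = 0.000100.
[OH^-] = sqrt(Kb x [C6H5O-]) = sqrt(0.000100 x 0.1417) = 0.00376 M.
pOH = 2.42, so pH = 14.00 - 2.42 = 11.58.

11.58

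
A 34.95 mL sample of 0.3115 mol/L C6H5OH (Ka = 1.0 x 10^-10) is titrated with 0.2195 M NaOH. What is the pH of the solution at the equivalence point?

n(C6H5OH) = 0.3115 x 0.03495 = 0.01089 mol; V(NaOH) at equivalence = 0.01089/0.2195 = 0.04960 L.
At equivalence all the acid is converted to C6H5O-; total volume = 0.03495 + 0.04960 = 0.08455 L, so [C6H5O-] = 0.01089/0.08455 = 0.1288 M.
Kb = Kw/Ka = 1.0e-14 / 1.0 x 10^-10 = 0.000100.
[OH^-] = sqrt(Kb x [C6H5O-]) = sqrt(0.000100 x 0.1288) = 0.00359 M.
pOH = 2.45, so pH = 14.00 - 2.45 = 11.55.

11.55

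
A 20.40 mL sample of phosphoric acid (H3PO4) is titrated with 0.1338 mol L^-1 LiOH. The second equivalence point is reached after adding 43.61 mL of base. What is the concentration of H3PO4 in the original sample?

n(LiOH) = 0.1338 x 0.04361 = 0.005835 mol.
At the second equivalence point, 2 mol OH^- react per mol H3PO4, so n(H3PO4) = 0.005835 / 2 = 0.002918 mol.
[H3PO4] = 0.002918 / 0.02040 L = 0.143 M.

0.143 M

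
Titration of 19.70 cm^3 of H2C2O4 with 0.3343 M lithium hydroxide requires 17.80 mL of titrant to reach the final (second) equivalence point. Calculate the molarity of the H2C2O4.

0.151 M

n(LiOH) = 0.3343 x 0.01780 = 0.005951 mol.
At the final (second) equivalence point, 2 mol OH^- react per mol H2C2O4, so n(H2C2O4) = 0.005951 / 2 = 0.002975 mol.
[H2C2O4] = 0.002975 / 0.01970 L = 0.151 M.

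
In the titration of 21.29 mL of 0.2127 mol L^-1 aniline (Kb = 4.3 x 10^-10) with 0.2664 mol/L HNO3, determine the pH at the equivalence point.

2.78

n(C6H5NH2) = 0.2127 x 0.02129 = 0.004528 mol; V(HNO3) at equivalence = 0.004528/0.2664 = 0.01700 L.
At equivalence the base is fully converted to C6H5NH3+; total volume = 0.03829 L, so [C6H5NH3+] = 0.004528/0.03829 = 0.1183 M.
Ka(C6H5NH3+) = Kw/Kb = 1.0e-14 / 4.3 x 10^-10 = 2.33e-5.
[H^+] = sqrt(Ka x [C6H5NH3+]) = sqrt(2.33e-5 x 0.1183) = 0.00166 M.
pH = -log(0.00166) = 2.78.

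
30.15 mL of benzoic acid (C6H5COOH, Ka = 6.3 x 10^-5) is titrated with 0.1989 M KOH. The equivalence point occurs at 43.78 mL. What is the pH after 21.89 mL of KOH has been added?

4.20

21.89 mL is exactly half the equivalence volume (43.78/2), i.e. the half-equivalence point.
There, n(HA) = n(A^-), so pH = pKa = -log(6.3 x 10^-5) = 4.20.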